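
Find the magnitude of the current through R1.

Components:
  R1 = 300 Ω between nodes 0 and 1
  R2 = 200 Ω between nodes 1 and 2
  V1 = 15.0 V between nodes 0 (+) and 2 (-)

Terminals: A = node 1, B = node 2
Nodal analysis, taking node 2 as the 0 V reference.
Source V1 fixes V_0 = 15 V.
KCL at each unknown node (sum of currents leaving = 0; resistances in Ω):
  Node 1: (V_1 - 15)/300 + (V_1 - 0)/200 = 0
Collecting terms: 0.008333 × V_1 = 0.05  =>  V_1 = 6 V
I_R1 = (V_0 - V_1)/R1 = (15 - 6)/300 = 0.03 A
|I_R1| = 0.03 A

Final answer: |I_R1| = 0.03 A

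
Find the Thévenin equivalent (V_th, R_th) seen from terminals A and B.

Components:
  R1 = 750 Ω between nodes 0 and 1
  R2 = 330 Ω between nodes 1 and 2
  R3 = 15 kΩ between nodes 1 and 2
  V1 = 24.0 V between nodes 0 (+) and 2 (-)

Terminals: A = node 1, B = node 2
Step 1 — V_th is the open-circuit voltage V_A - V_B (nothing connected across the terminals).
Nodal analysis, taking node 2 as the 0 V reference.
Source V1 fixes V_0 = 24 V.
KCL at each unknown node (sum of currents leaving = 0; resistances in Ω):
  Node 1: (V_1 - 24)/750 + (V_1 - 0)/330 + (V_1 - 0)/15000 = 0
Collecting terms: 0.00443 × V_1 = 0.032  =>  V_1 = 7.223 V
V_th = V_1 - V_2 = 7.223 - 0 = 7.223 V
Step 2 — R_th: zero the source — replace V1 by a short circuit (node 2 merges into node 0) — and find the resistance seen between A (node 1) and B (node 0).
Reduce the network between node 1 (A) and node 0 (B) by series/parallel combination:
  Rp1 = R1 ‖ R2 ‖ R3 (parallel, all between nodes 0 and 1) = 1/(1/750 + 1/330 + 1/15000) = 225.7 Ω
R_th = 225.7 Ω

Final answer: V_th = 7.223 V, R_th = 225.7 Ω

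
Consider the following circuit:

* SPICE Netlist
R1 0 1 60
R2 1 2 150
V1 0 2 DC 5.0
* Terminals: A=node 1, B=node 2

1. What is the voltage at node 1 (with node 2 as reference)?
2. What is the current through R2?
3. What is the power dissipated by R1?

Nodal analysis, taking node 2 as the 0 V reference.
Source V1 fixes V_0 = 5 V.
KCL at each unknown node (sum of currents leaving = 0; resistances in Ω):
  Node 1: (V_1 - 5)/60 + (V_1 - 0)/150 = 0
Collecting terms: 0.02333 × V_1 = 0.08333  =>  V_1 = 3.571 V
Part 1:
  Read off the nodal solution: V_1 = 3.571 V
Part 2:
  I_R2 = (V_1 - V_2)/R2 = (3.571 - 0)/150 = 0.02381 A
  Magnitude: I_R2 = 0.02381 A
Part 3:
  I_R1 = (V_0 - V_1)/R1 = (5 - 3.571)/60 = 0.02381 A
  P_R1 = I_R1² × R1 = (0.02381)² × 60 = 0.03401 W

Final answers:
1. V_1 = 3.571 V
2. I_R2 = 0.02381 A
3. P_R1 = 0.03401 W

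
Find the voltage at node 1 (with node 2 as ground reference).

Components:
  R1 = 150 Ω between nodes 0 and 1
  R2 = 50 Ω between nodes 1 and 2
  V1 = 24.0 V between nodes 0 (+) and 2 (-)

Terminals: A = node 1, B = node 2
Nodal analysis, taking node 2 as the 0 V reference.
Source V1 fixes V_0 = 24 V.
KCL at each unknown node (sum of currents leaving = 0; resistances in Ω):
  Node 1: (V_1 - 24)/150 + (V_1 - 0)/50 = 0
Collecting terms: 0.02667 × V_1 = 0.16  =>  V_1 = 6 V
The requested potential is V_1 = 6 V.

Final answer: V_1 = 6 V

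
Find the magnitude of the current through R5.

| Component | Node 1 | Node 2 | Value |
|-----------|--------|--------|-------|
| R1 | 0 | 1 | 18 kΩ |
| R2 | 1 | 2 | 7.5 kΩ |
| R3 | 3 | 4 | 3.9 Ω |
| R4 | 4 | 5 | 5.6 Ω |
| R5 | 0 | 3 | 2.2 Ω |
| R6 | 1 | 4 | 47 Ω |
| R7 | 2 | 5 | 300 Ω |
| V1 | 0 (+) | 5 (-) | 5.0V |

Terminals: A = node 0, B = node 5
Nodal analysis, taking node 5 as the 0 V reference.
Source V1 fixes V_0 = 5 V.
KCL at each unknown node (sum of currents leaving = 0; resistances in Ω):
  Node 1: (V_1 - 5)/18000 + (V_1 - V_2)/7500 + (V_1 - V_4)/47 = 0
  Node 2: (V_2 - V_1)/7500 + (V_2 - 0)/300 = 0
  Node 3: (V_3 - V_4)/3.9 + (V_3 - 5)/2.2 = 0
  Node 4: (V_4 - V_3)/3.9 + (V_4 - 0)/5.6 + (V_4 - V_1)/47 = 0
Collecting terms (coefficients in siemens):
  0.02147·V_1 - 0.0001333·V_2 - 0.02128·V_4 = 0.0002778
  0.003467·V_2 - 0.0001333·V_1 = 0
  0.711·V_3 - 0.2564·V_4 = 2.273
  0.4563·V_4 - 0.02128·V_1 - 0.2564·V_3 = 0
Solving these 4 simultaneous equations (Gaussian elimination) gives:
  V_1 = 2.385 V, V_2 = 0.09174 V, V_3 = 4.06 V, V_4 = 2.393 V
I_R5 = (V_0 - V_3)/R5 = (5 - 4.06)/2.2 = 0.4274 A
|I_R5| = 0.4274 A

Final answer: |I_R5| = 0.4274 A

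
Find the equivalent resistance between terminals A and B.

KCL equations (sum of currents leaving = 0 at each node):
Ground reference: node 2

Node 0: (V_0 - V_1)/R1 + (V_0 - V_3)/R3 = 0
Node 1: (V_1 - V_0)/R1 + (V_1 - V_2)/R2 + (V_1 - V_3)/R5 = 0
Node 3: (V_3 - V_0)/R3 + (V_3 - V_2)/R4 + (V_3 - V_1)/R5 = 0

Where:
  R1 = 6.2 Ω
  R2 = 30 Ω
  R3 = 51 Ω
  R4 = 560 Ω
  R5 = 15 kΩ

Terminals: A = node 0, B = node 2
The network is not a plain series/parallel combination. Inject a 1 A test current into terminal A (node 0) and return it from terminal B (node 2); then R_eq = V_A / (1 A).
Nodal analysis, taking node 2 as the 0 V reference.
Current source I_test pushes 1 A into node 0 and draws it out of node 2.
KCL at each unknown node (sum of currents leaving = 0; resistances in Ω):
  Node 0: (V_0 - V_1)/6.2 + (V_0 - V_3)/51 - 1 = 0
  Node 1: (V_1 - V_0)/6.2 + (V_1 - 0)/30 + (V_1 - V_3)/15000 = 0
  Node 3: (V_3 - V_0)/51 + (V_3 - V_1)/15000 + (V_3 - 0)/560 = 0
Collecting terms (coefficients in siemens):
  0.1809·V_0 - 0.1613·V_1 - 0.01961·V_3 = 1
  0.1947·V_1 - 0.1613·V_0 - 0.00006667·V_3 = 0
  0.02146·V_3 - 0.01961·V_0 - 0.00006667·V_1 = 0
Solving these 3 simultaneous equations (Gaussian elimination) gives:
  V_0 = 34.17 V, V_1 = 28.32 V, V_3 = 31.31 V
R_eq = V_0 / 1 A = 34.17 Ω

Final answer: 34.17 Ω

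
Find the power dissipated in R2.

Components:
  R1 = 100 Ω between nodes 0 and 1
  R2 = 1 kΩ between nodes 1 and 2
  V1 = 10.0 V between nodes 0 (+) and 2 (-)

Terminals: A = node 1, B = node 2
Nodal analysis, taking node 2 as the 0 V reference.
Source V1 fixes V_0 = 10 V.
KCL at each unknown node (sum of currents leaving = 0; resistances in Ω):
  Node 1: (V_1 - 10)/100 + (V_1 - 0)/1000 = 0
Collecting terms: 0.011 × V_1 = 0.1  =>  V_1 = 9.091 V
I_R2 = (V_1 - V_2)/R2 = (9.091 - 0)/1000 = 0.009091 A
P_R2 = I_R2² × R2 = (0.009091)² × 1000 = 0.08264 W

Final answer: 0.08264 W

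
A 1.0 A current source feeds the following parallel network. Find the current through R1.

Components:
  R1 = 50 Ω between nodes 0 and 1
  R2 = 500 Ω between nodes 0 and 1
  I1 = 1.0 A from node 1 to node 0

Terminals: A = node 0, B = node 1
All resistors sit directly between nodes 0 and 1, so they are in parallel and share one voltage V; the full source current 1 A splits among them.
1/R_par = 1/50 + 1/500 = 0.022 S  =>  R_par = 45.45 Ω
V = I × R_par = 1 × 45.45 = 45.45 V
I_R1 = V/R1 = 45.45/50 = 0.9091 A

Final answer: 0.9091 A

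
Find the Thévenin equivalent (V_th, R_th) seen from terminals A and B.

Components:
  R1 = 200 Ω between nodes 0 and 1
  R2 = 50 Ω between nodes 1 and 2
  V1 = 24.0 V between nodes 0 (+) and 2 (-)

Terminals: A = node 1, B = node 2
Step 1 — V_th is the open-circuit voltage V_A - V_B (nothing connected across the terminals).
Nodal analysis, taking node 2 as the 0 V reference.
Source V1 fixes V_0 = 24 V.
KCL at each unknown node (sum of currents leaving = 0; resistances in Ω):
  Node 1: (V_1 - 24)/200 + (V_1 - 0)/50 = 0
Collecting terms: 0.025 × V_1 = 0.12  =>  V_1 = 4.8 V
V_th = V_1 - V_2 = 4.8 - 0 = 4.8 V
Step 2 — R_th: zero the source — replace V1 by a short circuit (node 2 merges into node 0) — and find the resistance seen between A (node 1) and B (node 0).
Reduce the network between node 1 (A) and node 0 (B) by series/parallel combination:
  Rp1 = R1 ‖ R2 (parallel, both between nodes 0 and 1) = 1/(1/200 + 1/50) = 40 Ω
R_th = 40 Ω

Final answer: V_th = 4.8 V, R_th = 40 Ω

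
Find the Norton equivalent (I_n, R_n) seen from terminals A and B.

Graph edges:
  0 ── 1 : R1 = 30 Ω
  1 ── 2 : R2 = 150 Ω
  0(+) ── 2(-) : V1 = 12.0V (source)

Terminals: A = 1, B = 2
Find the Thévenin equivalent first; then I_n = V_th/R_th and R_n = R_th.
Step 1 — V_th is the open-circuit voltage V_A - V_B (nothing connected across the terminals).
Nodal analysis, taking node 2 as the 0 V reference.
Source V1 fixes V_0 = 12 V.
KCL at each unknown node (sum of currents leaving = 0; resistances in Ω):
  Node 1: (V_1 - 12)/30 + (V_1 - 0)/150 = 0
Collecting terms: 0.04 × V_1 = 0.4  =>  V_1 = 10 V
V_th = V_1 - V_2 = 10 - 0 = 10 V
Step 2 — R_th: zero the source — replace V1 by a short circuit (node 2 merges into node 0) — and find the resistance seen between A (node 1) and B (node 0).
Reduce the network between node 1 (A) and node 0 (B) by series/parallel combination:
  Rp1 = R1 ‖ R2 (parallel, both between nodes 0 and 1) = 1/(1/30 + 1/150) = 25 Ω
R_th = 25 Ω
I_n = V_th/R_th = 10/25 = 0.4 A, and R_n = R_th = 25 Ω

Final answer: I_n = 0.4 A, R_n = 25 Ω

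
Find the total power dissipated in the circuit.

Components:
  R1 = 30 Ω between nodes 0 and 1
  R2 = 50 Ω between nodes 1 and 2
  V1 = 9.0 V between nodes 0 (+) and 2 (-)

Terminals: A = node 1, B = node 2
Nodal analysis, taking node 2 as the 0 V reference.
Source V1 fixes V_0 = 9 V.
KCL at each unknown node (sum of currents leaving = 0; resistances in Ω):
  Node 1: (V_1 - 9)/30 + (V_1 - 0)/50 = 0
Collecting terms: 0.05333 × V_1 = 0.3  =>  V_1 = 5.625 V
Power in each resistor, P = (ΔV)²/R:
  P_R1 = (9 - 5.625)²/30 = 0.3797 W
  P_R2 = (5.625 - 0)²/50 = 0.6328 W
P_total = P_R1 + P_R2 = 1.012 W

Final answer: 1.012 W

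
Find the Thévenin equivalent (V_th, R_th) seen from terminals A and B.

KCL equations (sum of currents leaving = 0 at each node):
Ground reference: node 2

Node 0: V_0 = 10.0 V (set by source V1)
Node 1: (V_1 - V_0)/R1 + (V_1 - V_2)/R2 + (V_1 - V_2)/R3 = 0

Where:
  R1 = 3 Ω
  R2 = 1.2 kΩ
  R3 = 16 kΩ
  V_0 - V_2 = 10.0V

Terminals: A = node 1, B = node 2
Step 1 — V_th is the open-circuit voltage V_A - V_B (nothing connected across the terminals).
Nodal analysis, taking node 2 as the 0 V reference.
Source V1 fixes V_0 = 10 V.
KCL at each unknown node (sum of currents leaving = 0; resistances in Ω):
  Node 1: (V_1 - 10)/3 + (V_1 - 0)/1200 + (V_1 - 0)/16000 = 0
Collecting terms: 0.3342 × V_1 = 3.333  =>  V_1 = 9.973 V
V_th = V_1 - V_2 = 9.973 - 0 = 9.973 V
Step 2 — R_th: zero the source — replace V1 by a short circuit (node 2 merges into node 0) — and find the resistance seen between A (node 1) and B (node 0).
Reduce the network between node 1 (A) and node 0 (B) by series/parallel combination:
  Rp1 = R1 ‖ R2 ‖ R3 (parallel, all between nodes 0 and 1) = 1/(1/3 + 1/1200 + 1/16000) = 2.992 Ω
R_th = 2.992 Ω

Final answer: V_th = 9.973 V, R_th = 2.992 Ω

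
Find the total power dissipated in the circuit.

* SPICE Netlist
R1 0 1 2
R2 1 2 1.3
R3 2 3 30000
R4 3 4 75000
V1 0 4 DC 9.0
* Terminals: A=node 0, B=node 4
Nodal analysis, taking node 4 as the 0 V reference.
Source V1 fixes V_0 = 9 V.
KCL at each unknown node (sum of currents leaving = 0; resistances in Ω):
  Node 1: (V_1 - 9)/2 + (V_1 - V_2)/1.3 = 0
  Node 2: (V_2 - V_1)/1.3 + (V_2 - V_3)/30000 = 0
  Node 3: (V_3 - V_2)/30000 + (V_3 - 0)/75000 = 0
Collecting terms (coefficients in siemens):
  1.269·V_1 - 0.7692·V_2 = 4.5
  0.7693·V_2 - 0.7692·V_1 - 0.00003333·V_3 = 0
  0.00004667·V_3 - 0.00003333·V_2 = 0
Solving these 3 simultaneous equations (Gaussian elimination) gives:
  V_1 = 9 V, V_2 = 9 V, V_3 = 6.428 V
Power in each resistor, P = (ΔV)²/R:
  P_R1 = (9 - 9)²/2 = 0.00000001469 W
  P_R2 = (9 - 9)²/1.3 = 0.00000000955 W
  P_R3 = (9 - 6.428)²/30000 = 0.0002204 W
  P_R4 = (6.428 - 0)²/75000 = 0.000551 W
P_total = P_R1 + P_R2 + P_R3 + P_R4 = 0.0007714 W

Final answer: 0.0007714 W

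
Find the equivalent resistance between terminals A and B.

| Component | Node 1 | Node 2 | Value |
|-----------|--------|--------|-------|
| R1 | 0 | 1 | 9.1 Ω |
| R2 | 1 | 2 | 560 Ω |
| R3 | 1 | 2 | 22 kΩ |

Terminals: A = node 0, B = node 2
Reduce the network between node 0 (A) and node 2 (B) by series/parallel combination:
  Rp1 = R2 ‖ R3 (parallel, both between nodes 1 and 2) = 1/(1/560 + 1/22000) = 546.1 Ω
  Rs1 = R1 + Rp1 (series, joined only at node 1) = 9.1 + 546.1 = 555.2 Ω
R_eq = 555.2 Ω

Final answer: 555.2 Ω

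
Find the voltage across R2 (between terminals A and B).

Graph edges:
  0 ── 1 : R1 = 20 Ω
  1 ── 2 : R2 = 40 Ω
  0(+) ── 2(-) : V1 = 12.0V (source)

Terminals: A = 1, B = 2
R1 and R2 are in series across V1 (node 0 → node 1 → node 2), and the output A–B is taken across R2, so this is a voltage divider.
Series current: I = V1/(R1 + R2) = 12/(20 + 40) = 12/60 = 0.2 A
V_R2 = I × R2 = V1 × R2/(R1 + R2) = 12 × 40/60 = 8 V

Final answer: 8 V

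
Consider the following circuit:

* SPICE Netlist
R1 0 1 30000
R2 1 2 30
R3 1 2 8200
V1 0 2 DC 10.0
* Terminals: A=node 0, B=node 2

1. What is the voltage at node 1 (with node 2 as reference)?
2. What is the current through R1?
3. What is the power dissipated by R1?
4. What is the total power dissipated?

Nodal analysis, taking node 2 as the 0 V reference.
Source V1 fixes V_0 = 10 V.
KCL at each unknown node (sum of currents leaving = 0; resistances in Ω):
  Node 1: (V_1 - 10)/30000 + (V_1 - 0)/30 + (V_1 - 0)/8200 = 0
Collecting terms: 0.03349 × V_1 = 0.0003333  =>  V_1 = 0.009954 V
Part 1:
  Read off the nodal solution: V_1 = 0.009954 V
Part 2:
  I_R1 = (V_0 - V_1)/R1 = (10 - 0.009954)/30000 = 0.000333 A
  Magnitude: I_R1 = 0.000333 A
Part 3:
  I_R1 = (V_0 - V_1)/R1 = (10 - 0.009954)/30000 = 0.000333 A
  P_R1 = I_R1² × R1 = (0.000333)² × 30000 = 0.003327 W
Part 4:
  Power in each resistor, P = (ΔV)²/R:
    P_R1 = (10 - 0.009954)²/30000 = 0.003327 W
    P_R2 = (0.009954 - 0)²/30 = 0.000003302 W
    P_R3 = (0.009954 - 0)²/8200 = 0.00000001208 W
  P_total = P_R1 + P_R2 + P_R3 = 0.00333 W

Final answers:
1. V_1 = 0.009954 V
2. I_R1 = 0.000333 A
3. P_R1 = 0.003327 W
4. P_total = 0.00333 W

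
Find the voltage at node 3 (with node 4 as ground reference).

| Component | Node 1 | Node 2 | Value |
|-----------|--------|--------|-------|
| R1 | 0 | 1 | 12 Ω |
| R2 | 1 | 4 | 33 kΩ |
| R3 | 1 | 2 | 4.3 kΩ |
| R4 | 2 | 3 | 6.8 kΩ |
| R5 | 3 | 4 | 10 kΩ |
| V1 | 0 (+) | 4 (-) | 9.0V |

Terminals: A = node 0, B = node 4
Nodal analysis, taking node 4 as the 0 V reference.
Source V1 fixes V_0 = 9 V.
KCL at each unknown node (sum of currents leaving = 0; resistances in Ω):
  Node 1: (V_1 - 9)/12 + (V_1 - 0)/33000 + (V_1 - V_2)/4300 = 0
  Node 2: (V_2 - V_1)/4300 + (V_2 - V_3)/6800 = 0
  Node 3: (V_3 - V_2)/6800 + (V_3 - 0)/10000 = 0
Collecting terms (coefficients in siemens):
  0.0836·V_1 - 0.0002326·V_2 = 0.75
  0.0003796·V_2 - 0.0002326·V_1 - 0.0001471·V_3 = 0
  0.0002471·V_3 - 0.0001471·V_2 = 0
Solving these 3 simultaneous equations (Gaussian elimination) gives:
  V_1 = 8.992 V, V_2 = 7.159 V, V_3 = 4.261 V
The requested potential is V_3 = 4.261 V.

Final answer: V_3 = 4.261 V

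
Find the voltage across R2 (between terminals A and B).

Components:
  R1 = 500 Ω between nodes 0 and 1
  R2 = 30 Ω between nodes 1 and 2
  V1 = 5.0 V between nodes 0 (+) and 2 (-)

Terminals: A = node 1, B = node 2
R1 and R2 are in series across V1 (node 0 → node 1 → node 2), and the output A–B is taken across R2, so this is a voltage divider.
Series current: I = V1/(R1 + R2) = 5/(500 + 30) = 5/530 = 0.009434 A
V_R2 = I × R2 = V1 × R2/(R1 + R2) = 5 × 30/530 = 0.283 V

Final answer: 0.283 V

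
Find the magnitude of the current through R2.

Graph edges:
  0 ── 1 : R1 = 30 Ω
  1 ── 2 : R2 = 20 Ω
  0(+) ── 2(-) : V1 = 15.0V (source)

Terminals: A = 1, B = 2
Nodal analysis, taking node 2 as the 0 V reference.
Source V1 fixes V_0 = 15 V.
KCL at each unknown node (sum of currents leaving = 0; resistances in Ω):
  Node 1: (V_1 - 15)/30 + (V_1 - 0)/20 = 0
Collecting terms: 0.08333 × V_1 = 0.5  =>  V_1 = 6 V
I_R2 = (V_1 - V_2)/R2 = (6 - 0)/20 = 0.3 A
|I_R2| = 0.3 A

Final answer: |I_R2| = 0.3 A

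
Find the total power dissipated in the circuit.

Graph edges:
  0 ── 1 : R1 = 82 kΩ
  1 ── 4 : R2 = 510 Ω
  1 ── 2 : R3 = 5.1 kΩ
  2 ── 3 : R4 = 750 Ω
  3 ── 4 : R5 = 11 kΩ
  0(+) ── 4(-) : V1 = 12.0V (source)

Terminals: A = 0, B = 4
Nodal analysis, taking node 4 as the 0 V reference.
Source V1 fixes V_0 = 12 V.
KCL at each unknown node (sum of currents leaving = 0; resistances in Ω):
  Node 1: (V_1 - 12)/82000 + (V_1 - 0)/510 + (V_1 - V_2)/5100 = 0
  Node 2: (V_2 - V_1)/5100 + (V_2 - V_3)/750 = 0
  Node 3: (V_3 - V_2)/750 + (V_3 - 0)/11000 = 0
Collecting terms (coefficients in siemens):
  0.002169·V_1 - 0.0001961·V_2 = 0.0001463
  0.001529·V_2 - 0.0001961·V_1 - 0.001333·V_3 = 0
  0.001424·V_3 - 0.001333·V_2 = 0
Solving these 3 simultaneous equations (Gaussian elimination) gives:
  V_1 = 0.07201 V, V_2 = 0.05021 V, V_3 = 0.04701 V
Power in each resistor, P = (ΔV)²/R:
  P_R1 = (12 - 0.07201)²/82000 = 0.001735 W
  P_R2 = (0.07201 - 0)²/510 = 0.00001017 W
  P_R3 = (0.07201 - 0.05021)²/5100 = 0.00000009314 W
  P_R4 = (0.05021 - 0.04701)²/750 = 0.0000000137 W
  P_R5 = (0.04701 - 0)²/11000 = 0.0000002009 W
P_total = P_R1 + P_R2 + P_R3 + P_R4 + P_R5 = 0.001746 W

Final answer: 0.001746 W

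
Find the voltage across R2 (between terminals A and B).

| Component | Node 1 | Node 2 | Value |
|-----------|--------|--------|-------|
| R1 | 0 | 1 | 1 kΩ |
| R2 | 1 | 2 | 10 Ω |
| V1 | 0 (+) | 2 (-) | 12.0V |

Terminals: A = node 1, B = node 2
R1 and R2 are in series across V1 (node 0 → node 1 → node 2), and the output A–B is taken across R2, so this is a voltage divider.
Series current: I = V1/(R1 + R2) = 12/(1000 + 10) = 12/1010 = 0.01188 A
V_R2 = I × R2 = V1 × R2/(R1 + R2) = 12 × 10/1010 = 0.1188 V

Final answer: 0.1188 V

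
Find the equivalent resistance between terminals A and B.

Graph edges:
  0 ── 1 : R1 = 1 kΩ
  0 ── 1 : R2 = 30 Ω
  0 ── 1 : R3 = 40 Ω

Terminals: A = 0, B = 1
Reduce the network between node 0 (A) and node 1 (B) by series/parallel combination:
  Rp1 = R1 ‖ R2 ‖ R3 (parallel, all between nodes 0 and 1) = 1/(1/1000 + 1/30 + 1/40) = 16.85 Ω
R_eq = 16.85 Ω

Final answer: 16.85 Ω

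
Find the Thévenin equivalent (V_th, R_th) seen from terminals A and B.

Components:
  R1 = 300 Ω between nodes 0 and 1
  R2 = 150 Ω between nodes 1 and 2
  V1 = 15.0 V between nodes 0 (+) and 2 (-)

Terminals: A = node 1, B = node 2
Step 1 — V_th is the open-circuit voltage V_A - V_B (nothing connected across the terminals).
Nodal analysis, taking node 2 as the 0 V reference.
Source V1 fixes V_0 = 15 V.
KCL at each unknown node (sum of currents leaving = 0; resistances in Ω):
  Node 1: (V_1 - 15)/300 + (V_1 - 0)/150 = 0
Collecting terms: 0.01 × V_1 = 0.05  =>  V_1 = 5 V
V_th = V_1 - V_2 = 5 - 0 = 5 V
Step 2 — R_th: zero the source — replace V1 by a short circuit (node 2 merges into node 0) — and find the resistance seen between A (node 1) and B (node 0).
Reduce the network between node 1 (A) and node 0 (B) by series/parallel combination:
  Rp1 = R1 ‖ R2 (parallel, both between nodes 0 and 1) = 1/(1/300 + 1/150) = 100 Ω
R_th = 100 Ω

Final answer: V_th = 5 V, R_th = 100 Ω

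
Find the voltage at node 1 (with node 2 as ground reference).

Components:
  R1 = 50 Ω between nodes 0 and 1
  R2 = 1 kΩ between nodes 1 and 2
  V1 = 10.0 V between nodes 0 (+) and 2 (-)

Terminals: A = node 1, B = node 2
Nodal analysis, taking node 2 as the 0 V reference.
Source V1 fixes V_0 = 10 V.
KCL at each unknown node (sum of currents leaving = 0; resistances in Ω):
  Node 1: (V_1 - 10)/50 + (V_1 - 0)/1000 = 0
Collecting terms: 0.021 × V_1 = 0.2  =>  V_1 = 9.524 V
The requested potential is V_1 = 9.524 V.

Final answer: V_1 = 9.524 V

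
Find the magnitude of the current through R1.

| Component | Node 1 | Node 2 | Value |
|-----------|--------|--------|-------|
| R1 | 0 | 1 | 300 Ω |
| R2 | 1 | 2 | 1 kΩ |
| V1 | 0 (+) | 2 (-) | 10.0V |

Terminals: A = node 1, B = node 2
Nodal analysis, taking node 2 as the 0 V reference.
Source V1 fixes V_0 = 10 V.
KCL at each unknown node (sum of currents leaving = 0; resistances in Ω):
  Node 1: (V_1 - 10)/300 + (V_1 - 0)/1000 = 0
Collecting terms: 0.004333 × V_1 = 0.03333  =>  V_1 = 7.692 V
I_R1 = (V_0 - V_1)/R1 = (10 - 7.692)/300 = 0.007692 A
|I_R1| = 0.007692 A

Final answer: |I_R1| = 0.007692 A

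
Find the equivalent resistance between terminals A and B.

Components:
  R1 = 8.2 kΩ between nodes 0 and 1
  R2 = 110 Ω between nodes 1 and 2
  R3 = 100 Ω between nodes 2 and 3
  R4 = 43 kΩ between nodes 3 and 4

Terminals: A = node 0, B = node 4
Reduce the network between node 0 (A) and node 4 (B) by series/parallel combination:
  Rs1 = R1 + R2 (series, joined only at node 1) = 8200 + 110 = 8310 Ω
  Rs2 = R3 + Rs1 (series, joined only at node 2) = 100 + 8310 = 8410 Ω
  Rs3 = R4 + Rs2 (series, joined only at node 3) = 43000 + 8410 = 51410 Ω
R_eq = 51.41 kΩ

Final answer: 51.41 kΩ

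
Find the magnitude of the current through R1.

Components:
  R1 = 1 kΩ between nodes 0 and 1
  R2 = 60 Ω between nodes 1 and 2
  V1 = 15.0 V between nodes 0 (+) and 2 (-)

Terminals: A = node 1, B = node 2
Nodal analysis, taking node 2 as the 0 V reference.
Source V1 fixes V_0 = 15 V.
KCL at each unknown node (sum of currents leaving = 0; resistances in Ω):
  Node 1: (V_1 - 15)/1000 + (V_1 - 0)/60 = 0
Collecting terms: 0.01767 × V_1 = 0.015  =>  V_1 = 0.8491 V
I_R1 = (V_0 - V_1)/R1 = (15 - 0.8491)/1000 = 0.01415 A
|I_R1| = 0.01415 A

Final answer: |I_R1| = 0.01415 A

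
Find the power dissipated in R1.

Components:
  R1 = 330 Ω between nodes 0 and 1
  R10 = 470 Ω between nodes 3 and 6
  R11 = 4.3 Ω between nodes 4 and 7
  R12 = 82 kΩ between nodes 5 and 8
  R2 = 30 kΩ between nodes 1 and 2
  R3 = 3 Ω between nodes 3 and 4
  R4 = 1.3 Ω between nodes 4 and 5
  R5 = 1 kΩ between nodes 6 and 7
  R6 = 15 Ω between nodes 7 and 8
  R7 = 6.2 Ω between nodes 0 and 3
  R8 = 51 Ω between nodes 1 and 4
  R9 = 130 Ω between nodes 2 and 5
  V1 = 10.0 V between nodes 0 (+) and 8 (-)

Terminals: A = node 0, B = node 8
Nodal analysis, taking node 8 as the 0 V reference.
Source V1 fixes V_0 = 10 V.
KCL at each unknown node (sum of currents leaving = 0; resistances in Ω):
  Node 1: (V_1 - 10)/330 + (V_1 - V_2)/30000 + (V_1 - V_4)/51 = 0
  Node 2: (V_2 - V_1)/30000 + (V_2 - V_5)/130 = 0
  Node 3: (V_3 - V_4)/3 + (V_3 - 10)/6.2 + (V_3 - V_6)/470 = 0
  Node 4: (V_4 - V_3)/3 + (V_4 - V_5)/1.3 + (V_4 - V_1)/51 + (V_4 - V_7)/4.3 = 0
  Node 5: (V_5 - V_4)/1.3 + (V_5 - V_2)/130 + (V_5 - 0)/82000 = 0
  Node 6: (V_6 - V_7)/1000 + (V_6 - V_3)/470 = 0
  Node 7: (V_7 - V_6)/1000 + (V_7 - 0)/15 + (V_7 - V_4)/4.3 = 0
Collecting terms (coefficients in siemens):
  0.02267·V_1 - 0.00003333·V_2 - 0.01961·V_4 = 0.0303
  0.007726·V_2 - 0.00003333·V_1 - 0.007692·V_5 = 0
  0.4968·V_3 - 0.3333·V_4 - 0.002128·V_6 = 1.613
  1.355·V_4 - 0.01961·V_1 - 0.3333·V_3 - 0.7692·V_5 - 0.2326·V_7 = 0
  0.7769·V_5 - 0.007692·V_2 - 0.7692·V_4 = 0
  0.003128·V_6 - 0.002128·V_3 - 0.001·V_7 = 0
  0.3002·V_7 - 0.2326·V_4 - 0.001·V_6 = 0
Solving these 7 simultaneous equations (Gaussian elimination) gives:
  V_1 = 7.249 V, V_2 = 6.826 V, V_3 = 7.856 V, V_4 = 6.824 V
  V_5 = 6.824 V, V_6 = 7.042 V, V_7 = 5.31 V
I_R1 = (V_0 - V_1)/R1 = (10 - 7.249)/330 = 0.008337 A
P_R1 = I_R1² × R1 = (0.008337)² × 330 = 0.02293 W

Final answer: 0.02293 W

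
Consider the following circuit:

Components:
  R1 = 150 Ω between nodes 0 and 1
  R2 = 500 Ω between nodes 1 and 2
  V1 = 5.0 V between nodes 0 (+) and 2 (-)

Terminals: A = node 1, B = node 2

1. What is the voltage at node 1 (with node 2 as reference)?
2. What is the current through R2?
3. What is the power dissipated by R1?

Nodal analysis, taking node 2 as the 0 V reference.
Source V1 fixes V_0 = 5 V.
KCL at each unknown node (sum of currents leaving = 0; resistances in Ω):
  Node 1: (V_1 - 5)/150 + (V_1 - 0)/500 = 0
Collecting terms: 0.008667 × V_1 = 0.03333  =>  V_1 = 3.846 V
Part 1:
  Read off the nodal solution: V_1 = 3.846 V
Part 2:
  I_R2 = (V_1 - V_2)/R2 = (3.846 - 0)/500 = 0.007692 A
  Magnitude: I_R2 = 0.007692 A
Part 3:
  I_R1 = (V_0 - V_1)/R1 = (5 - 3.846)/150 = 0.007692 A
  P_R1 = I_R1² × R1 = (0.007692)² × 150 = 0.008876 W

Final answers:
1. V_1 = 3.846 V
2. I_R2 = 0.007692 A
3. P_R1 = 0.008876 W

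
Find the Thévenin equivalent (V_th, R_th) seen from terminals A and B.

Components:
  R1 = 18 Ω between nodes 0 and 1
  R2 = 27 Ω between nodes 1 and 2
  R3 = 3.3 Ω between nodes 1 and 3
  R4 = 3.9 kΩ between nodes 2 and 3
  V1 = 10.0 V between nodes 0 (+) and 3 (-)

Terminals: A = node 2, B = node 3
Step 1 — V_th is the open-circuit voltage V_A - V_B (nothing connected across the terminals).
Nodal analysis, taking node 3 as the 0 V reference.
Source V1 fixes V_0 = 10 V.
KCL at each unknown node (sum of currents leaving = 0; resistances in Ω):
  Node 1: (V_1 - 10)/18 + (V_1 - V_2)/27 + (V_1 - 0)/3.3 = 0
  Node 2: (V_2 - V_1)/27 + (V_2 - 0)/3900 = 0
Collecting terms (coefficients in siemens):
  0.3956·V_1 - 0.03704·V_2 = 0.5556
  0.03729·V_2 - 0.03704·V_1 = 0
Determinant D = (0.3956)(0.03729) - (-0.03704)(-0.03704) = 0.01338
V_1 = [(0.5556)(0.03729) - (-0.03704)(0)]/D = 1.548 V
V_2 = [(0.3956)(0) - (0.5556)(-0.03704)]/D = 1.538 V
V_th = V_2 - V_3 = 1.538 - 0 = 1.538 V
Step 2 — R_th: zero the source — replace V1 by a short circuit (node 3 merges into node 0) — and find the resistance seen between A (node 2) and B (node 0).
Reduce the network between node 2 (A) and node 0 (B) by series/parallel combination:
  Rp1 = R1 ‖ R3 (parallel, both between nodes 0 and 1) = 1/(1/18 + 1/3.3) = 2.789 Ω
  Rs1 = R2 + Rp1 (series, joined only at node 1) = 27 + 2.789 = 29.79 Ω
  Rp2 = R4 ‖ Rs1 (parallel, both between nodes 0 and 2) = 1/(1/3900 + 1/29.79) = 29.56 Ω
R_th = 29.56 Ω

Final answer: V_th = 1.538 V, R_th = 29.56 Ω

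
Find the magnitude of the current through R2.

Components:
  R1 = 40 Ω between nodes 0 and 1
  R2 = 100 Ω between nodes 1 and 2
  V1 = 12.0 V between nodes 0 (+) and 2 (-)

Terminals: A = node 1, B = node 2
Nodal analysis, taking node 2 as the 0 V reference.
Source V1 fixes V_0 = 12 V.
KCL at each unknown node (sum of currents leaving = 0; resistances in Ω):
  Node 1: (V_1 - 12)/40 + (V_1 - 0)/100 = 0
Collecting terms: 0.035 × V_1 = 0.3  =>  V_1 = 8.571 V
I_R2 = (V_1 - V_2)/R2 = (8.571 - 0)/100 = 0.08571 A
|I_R2| = 0.08571 A

Final answer: |I_R2| = 0.08571 A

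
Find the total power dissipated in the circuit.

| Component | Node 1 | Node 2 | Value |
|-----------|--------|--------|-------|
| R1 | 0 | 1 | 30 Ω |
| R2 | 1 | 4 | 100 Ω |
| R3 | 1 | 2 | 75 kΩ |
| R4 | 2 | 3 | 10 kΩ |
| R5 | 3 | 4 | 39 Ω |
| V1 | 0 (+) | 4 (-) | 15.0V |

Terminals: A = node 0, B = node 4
Nodal analysis, taking node 4 as the 0 V reference.
Source V1 fixes V_0 = 15 V.
KCL at each unknown node (sum of currents leaving = 0; resistances in Ω):
  Node 1: (V_1 - 15)/30 + (V_1 - 0)/100 + (V_1 - V_2)/75000 = 0
  Node 2: (V_2 - V_1)/75000 + (V_2 - V_3)/10000 = 0
  Node 3: (V_3 - V_2)/10000 + (V_3 - 0)/39 = 0
Collecting terms (coefficients in siemens):
  0.04335·V_1 - 0.00001333·V_2 = 0.5
  0.0001133·V_2 - 0.00001333·V_1 - 0.0001·V_3 = 0
  0.02574·V_3 - 0.0001·V_2 = 0
Solving these 3 simultaneous equations (Gaussian elimination) gives:
  V_1 = 11.54 V, V_2 = 1.362 V, V_3 = 0.00529 V
Power in each resistor, P = (ΔV)²/R:
  P_R1 = (15 - 11.54)²/30 = 0.4001 W
  P_R2 = (11.54 - 0)²/100 = 1.331 W
  P_R3 = (11.54 - 1.362)²/75000 = 0.00138 W
  P_R4 = (1.362 - 0.00529)²/10000 = 0.000184 W
  P_R5 = (0.00529 - 0)²/39 = 0.0000007176 W
P_total = P_R1 + P_R2 + P_R3 + P_R4 + P_R5 = 1.732 W

Final answer: 1.732 W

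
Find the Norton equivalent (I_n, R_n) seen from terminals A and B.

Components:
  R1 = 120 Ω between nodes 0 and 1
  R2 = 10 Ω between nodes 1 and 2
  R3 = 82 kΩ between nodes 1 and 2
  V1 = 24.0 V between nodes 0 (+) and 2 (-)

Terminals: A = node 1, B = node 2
Find the Thévenin equivalent first; then I_n = V_th/R_th and R_n = R_th.
Step 1 — V_th is the open-circuit voltage V_A - V_B (nothing connected across the terminals).
Nodal analysis, taking node 2 as the 0 V reference.
Source V1 fixes V_0 = 24 V.
KCL at each unknown node (sum of currents leaving = 0; resistances in Ω):
  Node 1: (V_1 - 24)/120 + (V_1 - 0)/10 + (V_1 - 0)/82000 = 0
Collecting terms: 0.1083 × V_1 = 0.2  =>  V_1 = 1.846 V
V_th = V_1 - V_2 = 1.846 - 0 = 1.846 V
Step 2 — R_th: zero the source — replace V1 by a short circuit (node 2 merges into node 0) — and find the resistance seen between A (node 1) and B (node 0).
Reduce the network between node 1 (A) and node 0 (B) by series/parallel combination:
  Rp1 = R1 ‖ R2 ‖ R3 (parallel, all between nodes 0 and 1) = 1/(1/120 + 1/10 + 1/82000) = 9.23 Ω
R_th = 9.23 Ω
I_n = V_th/R_th = 1.846/9.23 = 0.2 A, and R_n = R_th = 9.23 Ω

Final answer: I_n = 0.2 A, R_n = 9.23 Ω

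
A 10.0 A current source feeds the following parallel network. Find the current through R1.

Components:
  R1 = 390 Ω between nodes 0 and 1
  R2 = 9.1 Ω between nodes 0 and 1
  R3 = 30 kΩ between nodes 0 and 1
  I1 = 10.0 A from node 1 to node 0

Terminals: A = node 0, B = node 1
All resistors sit directly between nodes 0 and 1, so they are in parallel and share one voltage V; the full source current 10 A splits among them.
1/R_par = 1/390 + 1/9.1 + 1/30000 = 0.1125 S  =>  R_par = 8.89 Ω
V = I × R_par = 10 × 8.89 = 88.9 V
I_R1 = V/R1 = 88.9/390 = 0.2279 A

Final answer: 0.2279 A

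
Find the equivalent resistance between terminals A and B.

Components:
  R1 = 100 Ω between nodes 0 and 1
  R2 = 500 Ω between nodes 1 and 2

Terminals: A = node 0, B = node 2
Reduce the network between node 0 (A) and node 2 (B) by series/parallel combination:
  Rs1 = R1 + R2 (series, joined only at node 1) = 100 + 500 = 600 Ω
R_eq = 600 Ω

Final answer: 600 Ω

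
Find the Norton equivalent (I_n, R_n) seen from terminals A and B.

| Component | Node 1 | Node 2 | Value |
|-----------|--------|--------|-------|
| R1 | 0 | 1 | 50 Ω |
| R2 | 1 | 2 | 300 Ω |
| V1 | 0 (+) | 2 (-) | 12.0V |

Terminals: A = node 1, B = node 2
Find the Thévenin equivalent first; then I_n = V_th/R_th and R_n = R_th.
Step 1 — V_th is the open-circuit voltage V_A - V_B (nothing connected across the terminals).
Nodal analysis, taking node 2 as the 0 V reference.
Source V1 fixes V_0 = 12 V.
KCL at each unknown node (sum of currents leaving = 0; resistances in Ω):
  Node 1: (V_1 - 12)/50 + (V_1 - 0)/300 = 0
Collecting terms: 0.02333 × V_1 = 0.24  =>  V_1 = 10.29 V
V_th = V_1 - V_2 = 10.29 - 0 = 10.29 V
Step 2 — R_th: zero the source — replace V1 by a short circuit (node 2 merges into node 0) — and find the resistance seen between A (node 1) and B (node 0).
Reduce the network between node 1 (A) and node 0 (B) by series/parallel combination:
  Rp1 = R1 ‖ R2 (parallel, both between nodes 0 and 1) = 1/(1/50 + 1/300) = 42.86 Ω
R_th = 42.86 Ω
I_n = V_th/R_th = 10.29/42.86 = 0.24 A, and R_n = R_th = 42.86 Ω

Final answer: I_n = 0.24 A, R_n = 42.86 Ω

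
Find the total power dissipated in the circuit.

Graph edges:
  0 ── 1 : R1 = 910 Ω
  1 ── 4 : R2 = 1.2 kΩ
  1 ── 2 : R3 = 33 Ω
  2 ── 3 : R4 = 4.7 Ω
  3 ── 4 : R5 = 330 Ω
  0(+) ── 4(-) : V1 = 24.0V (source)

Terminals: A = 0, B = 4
Nodal analysis, taking node 4 as the 0 V reference.
Source V1 fixes V_0 = 24 V.
KCL at each unknown node (sum of currents leaving = 0; resistances in Ω):
  Node 1: (V_1 - 24)/910 + (V_1 - 0)/1200 + (V_1 - V_2)/33 = 0
  Node 2: (V_2 - V_1)/33 + (V_2 - V_3)/4.7 = 0
  Node 3: (V_3 - V_2)/4.7 + (V_3 - 0)/330 = 0
Collecting terms (coefficients in siemens):
  0.03224·V_1 - 0.0303·V_2 = 0.02637
  0.2431·V_2 - 0.0303·V_1 - 0.2128·V_3 = 0
  0.2158·V_3 - 0.2128·V_2 = 0
Solving these 3 simultaneous equations (Gaussian elimination) gives:
  V_1 = 5.67 V, V_2 = 5.161 V, V_3 = 5.088 V
Power in each resistor, P = (ΔV)²/R:
  P_R1 = (24 - 5.67)²/910 = 0.3692 W
  P_R2 = (5.67 - 0)²/1200 = 0.02679 W
  P_R3 = (5.67 - 5.161)²/33 = 0.007845 W
  P_R4 = (5.161 - 5.088)²/4.7 = 0.001117 W
  P_R5 = (5.088 - 0)²/330 = 0.07845 W
P_total = P_R1 + P_R2 + P_R3 + P_R4 + P_R5 = 0.4834 W

Final answer: 0.4834 W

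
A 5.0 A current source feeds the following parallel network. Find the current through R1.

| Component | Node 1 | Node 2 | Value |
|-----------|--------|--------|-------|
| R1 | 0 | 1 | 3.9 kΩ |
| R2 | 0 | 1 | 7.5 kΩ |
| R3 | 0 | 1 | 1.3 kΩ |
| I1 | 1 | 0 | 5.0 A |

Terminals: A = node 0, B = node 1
All resistors sit directly between nodes 0 and 1, so they are in parallel and share one voltage V; the full source current 5 A splits among them.
1/R_par = 1/3900 + 1/7500 + 1/1300 = 0.001159 S  =>  R_par = 862.8 Ω
V = I × R_par = 5 × 862.8 = 4314 V
I_R1 = V/R1 = 4314/3900 = 1.106 A

Final answer: 1.106 A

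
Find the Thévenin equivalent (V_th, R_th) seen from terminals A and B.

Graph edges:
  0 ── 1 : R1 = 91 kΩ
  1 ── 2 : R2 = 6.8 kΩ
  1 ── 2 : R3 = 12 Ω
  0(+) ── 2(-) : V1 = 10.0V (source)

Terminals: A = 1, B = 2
Step 1 — V_th is the open-circuit voltage V_A - V_B (nothing connected across the terminals).
Nodal analysis, taking node 2 as the 0 V reference.
Source V1 fixes V_0 = 10 V.
KCL at each unknown node (sum of currents leaving = 0; resistances in Ω):
  Node 1: (V_1 - 10)/91000 + (V_1 - 0)/6800 + (V_1 - 0)/12 = 0
Collecting terms: 0.08349 × V_1 = 0.0001099  =>  V_1 = 0.001316 V
V_th = V_1 - V_2 = 0.001316 - 0 = 0.001316 V
Step 2 — R_th: zero the source — replace V1 by a short circuit (node 2 merges into node 0) — and find the resistance seen between A (node 1) and B (node 0).
Reduce the network between node 1 (A) and node 0 (B) by series/parallel combination:
  Rp1 = R1 ‖ R2 ‖ R3 (parallel, all between nodes 0 and 1) = 1/(1/91000 + 1/6800 + 1/12) = 11.98 Ω
R_th = 11.98 Ω

Final answer: V_th = 0.001316 V, R_th = 11.98 Ω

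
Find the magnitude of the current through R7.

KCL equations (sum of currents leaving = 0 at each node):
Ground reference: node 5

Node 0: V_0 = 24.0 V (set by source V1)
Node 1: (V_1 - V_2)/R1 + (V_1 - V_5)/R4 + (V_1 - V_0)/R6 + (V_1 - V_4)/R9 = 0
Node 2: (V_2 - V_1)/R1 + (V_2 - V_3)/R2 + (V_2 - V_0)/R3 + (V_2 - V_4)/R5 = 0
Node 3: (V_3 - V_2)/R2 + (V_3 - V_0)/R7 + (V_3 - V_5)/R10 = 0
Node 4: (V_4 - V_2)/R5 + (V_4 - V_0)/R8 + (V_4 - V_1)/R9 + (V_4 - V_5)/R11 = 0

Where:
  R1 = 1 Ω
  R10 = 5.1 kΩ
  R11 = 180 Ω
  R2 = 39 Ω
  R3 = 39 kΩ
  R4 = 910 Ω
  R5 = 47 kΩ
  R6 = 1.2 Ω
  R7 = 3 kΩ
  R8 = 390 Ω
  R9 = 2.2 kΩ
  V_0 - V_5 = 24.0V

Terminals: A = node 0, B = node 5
Nodal analysis, taking node 5 as the 0 V reference.
Source V1 fixes V_0 = 24 V.
KCL at each unknown node (sum of currents leaving = 0; resistances in Ω):
  Node 1: (V_1 - V_2)/1 + (V_1 - 0)/910 + (V_1 - 24)/1.2 + (V_1 - V_4)/2200 = 0
  Node 2: (V_2 - V_1)/1 + (V_2 - V_3)/39 + (V_2 - 24)/39000 + (V_2 - V_4)/47000 = 0
  Node 3: (V_3 - V_2)/39 + (V_3 - 24)/3000 + (V_3 - 0)/5100 = 0
  Node 4: (V_4 - V_2)/47000 + (V_4 - 24)/390 + (V_4 - V_1)/2200 + (V_4 - 0)/180 = 0
Collecting terms (coefficients in siemens):
  1.835·V_1 - 1·V_2 - 0.0004545·V_4 = 20
  1.026·V_2 - 1·V_1 - 0.02564·V_3 - 0.00002128·V_4 = 0.0006154
  0.02617·V_3 - 0.02564·V_2 = 0.008
  0.008595·V_4 - 0.0004545·V_1 - 0.00002128·V_2 = 0.06154
Solving these 4 simultaneous equations (Gaussian elimination) gives:
  V_1 = 23.95 V, V_2 = 23.95 V, V_3 = 23.77 V, V_4 = 8.485 V
I_R7 = (V_0 - V_3)/R7 = (24 - 23.77)/3000 = 0.00007654 A
|I_R7| = 0.00007654 A

Final answer: |I_R7| = 7.654e-05 A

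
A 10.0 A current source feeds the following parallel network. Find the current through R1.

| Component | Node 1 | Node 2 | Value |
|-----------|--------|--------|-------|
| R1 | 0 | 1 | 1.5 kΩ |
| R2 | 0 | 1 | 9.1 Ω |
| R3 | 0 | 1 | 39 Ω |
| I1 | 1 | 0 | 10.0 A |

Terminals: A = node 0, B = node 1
All resistors sit directly between nodes 0 and 1, so they are in parallel and share one voltage V; the full source current 10 A splits among them.
1/R_par = 1/1500 + 1/9.1 + 1/39 = 0.1362 S  =>  R_par = 7.342 Ω
V = I × R_par = 10 × 7.342 = 73.42 V
I_R1 = V/R1 = 73.42/1500 = 0.04895 A

Final answer: 0.04895 A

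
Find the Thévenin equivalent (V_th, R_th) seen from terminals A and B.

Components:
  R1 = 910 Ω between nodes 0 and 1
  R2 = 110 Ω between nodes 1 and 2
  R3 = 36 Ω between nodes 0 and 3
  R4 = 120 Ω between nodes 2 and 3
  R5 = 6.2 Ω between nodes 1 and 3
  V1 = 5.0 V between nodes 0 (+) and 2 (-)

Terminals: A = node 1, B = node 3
Step 1 — V_th is the open-circuit voltage V_A - V_B (nothing connected across the terminals).
Nodal analysis, taking node 2 as the 0 V reference.
Source V1 fixes V_0 = 5 V.
KCL at each unknown node (sum of currents leaving = 0; resistances in Ω):
  Node 1: (V_1 - 5)/910 + (V_1 - 0)/110 + (V_1 - V_3)/6.2 = 0
  Node 3: (V_3 - 5)/36 + (V_3 - 0)/120 + (V_3 - V_1)/6.2 = 0
Collecting terms (coefficients in siemens):
  0.1715·V_1 - 0.1613·V_3 = 0.005495
  0.1974·V_3 - 0.1613·V_1 = 0.1389
Determinant D = (0.1715)(0.1974) - (-0.1613)(-0.1613) = 0.007836
V_1 = [(0.005495)(0.1974) - (-0.1613)(0.1389)]/D = 2.997 V
V_3 = [(0.1715)(0.1389) - (0.005495)(-0.1613)]/D = 3.153 V
V_th = V_1 - V_3 = 2.997 - 3.153 = -0.1553 V
Step 2 — R_th: zero the source — replace V1 by a short circuit (node 2 merges into node 0) — and find the resistance seen between A (node 1) and B (node 3).
Reduce the network between node 1 (A) and node 3 (B) by series/parallel combination:
  Rp1 = R1 ‖ R2 (parallel, both between nodes 0 and 1) = 1/(1/910 + 1/110) = 98.14 Ω
  Rp2 = R3 ‖ R4 (parallel, both between nodes 0 and 3) = 1/(1/36 + 1/120) = 27.69 Ω
  Rs1 = Rp1 + Rp2 (series, joined only at node 0) = 98.14 + 27.69 = 125.8 Ω
  Rp3 = R5 ‖ Rs1 (parallel, both between nodes 1 and 3) = 1/(1/6.2 + 1/125.8) = 5.909 Ω
R_th = 5.909 Ω

Final answer: V_th = -0.1553 V, R_th = 5.909 Ω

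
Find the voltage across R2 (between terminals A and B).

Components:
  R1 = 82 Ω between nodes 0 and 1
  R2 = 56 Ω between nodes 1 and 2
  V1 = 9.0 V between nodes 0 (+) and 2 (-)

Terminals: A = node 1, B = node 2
R1 and R2 are in series across V1 (node 0 → node 1 → node 2), and the output A–B is taken across R2, so this is a voltage divider.
Series current: I = V1/(R1 + R2) = 9/(82 + 56) = 9/138 = 0.06522 A
V_R2 = I × R2 = V1 × R2/(R1 + R2) = 9 × 56/138 = 3.652 V

Final answer: 3.652 V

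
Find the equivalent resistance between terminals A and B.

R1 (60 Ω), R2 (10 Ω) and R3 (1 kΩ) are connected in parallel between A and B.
Reduce the network between node 0 (A) and node 1 (B) by series/parallel combination:
  Rp1 = R1 ‖ R2 ‖ R3 (parallel, all between nodes 0 and 1) = 1/(1/60 + 1/10 + 1/1000) = 8.499 Ω
R_eq = 8.499 Ω

Final answer: 8.499 Ω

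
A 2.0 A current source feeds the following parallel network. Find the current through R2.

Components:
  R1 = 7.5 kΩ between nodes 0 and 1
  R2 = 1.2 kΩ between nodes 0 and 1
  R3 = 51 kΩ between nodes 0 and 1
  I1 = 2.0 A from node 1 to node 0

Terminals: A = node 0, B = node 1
All resistors sit directly between nodes 0 and 1, so they are in parallel and share one voltage V; the full source current 2 A splits among them.
1/R_par = 1/7500 + 1/1200 + 1/51000 = 0.0009863 S  =>  R_par = 1014 Ω
V = I × R_par = 2 × 1014 = 2028 V
I_R2 = V/R2 = 2028/1200 = 1.69 A

Final answer: 1.69 A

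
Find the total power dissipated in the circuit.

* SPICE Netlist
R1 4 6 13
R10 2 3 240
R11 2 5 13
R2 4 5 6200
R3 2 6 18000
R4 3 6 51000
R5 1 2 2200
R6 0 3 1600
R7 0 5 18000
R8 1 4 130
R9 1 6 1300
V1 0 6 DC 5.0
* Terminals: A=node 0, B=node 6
Nodal analysis, taking node 6 as the 0 V reference.
Source V1 fixes V_0 = 5 V.
KCL at each unknown node (sum of currents leaving = 0; resistances in Ω):
  Node 1: (V_1 - V_2)/2200 + (V_1 - V_4)/130 + (V_1 - 0)/1300 = 0
  Node 2: (V_2 - 0)/18000 + (V_2 - V_1)/2200 + (V_2 - V_3)/240 + (V_2 - V_5)/13 = 0
  Node 3: (V_3 - 0)/51000 + (V_3 - 5)/1600 + (V_3 - V_2)/240 = 0
  Node 4: (V_4 - 0)/13 + (V_4 - V_5)/6200 + (V_4 - V_1)/130 = 0
  Node 5: (V_5 - V_4)/6200 + (V_5 - 5)/18000 + (V_5 - V_2)/13 = 0
Collecting terms (coefficients in siemens):
  0.008916·V_1 - 0.0004545·V_2 - 0.007692·V_4 = 0
  0.0816·V_2 - 0.0004545·V_1 - 0.004167·V_3 - 0.07692·V_5 = 0
  0.004811·V_3 - 0.004167·V_2 = 0.003125
  0.08478·V_4 - 0.007692·V_1 - 0.0001613·V_5 = 0
  0.07714·V_5 - 0.07692·V_2 - 0.0001613·V_4 = 0.0002778
Solving these 5 simultaneous equations (Gaussian elimination) gives:
  V_1 = 0.1354 V, V_2 = 2.372 V, V_3 = 2.704 V, V_4 = 0.0168 V
  V_5 = 2.369 V
Power in each resistor, P = (ΔV)²/R:
  P_R1 = (0.0168 - 0)²/13 = 0.0000217 W
  P_R2 = (0.0168 - 2.369)²/6200 = 0.0008927 W
  P_R3 = (2.372 - 0)²/18000 = 0.0003127 W
  P_R4 = (2.704 - 0)²/51000 = 0.0001434 W
  P_R5 = (0.1354 - 2.372)²/2200 = 0.002275 W
  P_R6 = (5 - 2.704)²/1600 = 0.003295 W
  P_R7 = (5 - 2.369)²/18000 = 0.0003844 W
  P_R8 = (0.1354 - 0.0168)²/130 = 0.0001083 W
  P_R9 = (0.1354 - 0)²/1300 = 0.00001411 W
  P_R10 = (2.372 - 2.704)²/240 = 0.0004583 W
  P_R11 = (2.372 - 2.369)²/13 = 0.0000007076 W
P_total = P_R1 + P_R2 + P_R3 + P_R4 + P_R5 + P_R6 + P_R7 + P_R8 + P_R9 + P_R10 + P_R11 = 0.007905 W

Final answer: 0.007905 W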